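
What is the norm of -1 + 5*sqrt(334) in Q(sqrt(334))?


N(a + b*sqrt(d)) = a^2 - d*b^2
= (-1)^2 - (334)*(5)^2
= 1 - 8350
= -8349

-8349


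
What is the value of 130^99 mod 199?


p = 199 is prime and the exponent is (p-1)/2 = 99, so by Euler's criterion 130^99 = (130/199) = +1 or -1 mod 199.
Compute by square-and-multiply:
  99 = 64 + 32 + 2 + 1 (binary 1100011)
  Repeated squaring mod 199: 130^1 = 130, 130^2 = 184, 130^4 = 26, 130^8 = 79, 130^16 = 72, 130^32 = 10, 130^64 = 100
  130^99 = 130^64 * 130^32 * 130^2 * 130^1 = 100 * 10 * 184 * 130 mod 199
    100 * 10 = 1000 = 5 mod 199
    5 * 184 = 920 = 124 mod 199
    124 * 130 = 16120 = 1 mod 199
  130^99 = 1 mod 199
Result 1: 130 is a quadratic residue mod 199.
130^99 mod 199 = 1

1


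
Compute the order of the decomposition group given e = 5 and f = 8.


|D_P| = e * f
= 5 * 8
= 40

40


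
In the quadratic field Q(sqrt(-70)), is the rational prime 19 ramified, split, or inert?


K = Q(sqrt(-70)). Since d mod 4 = 2, disc(K) = -280.
Check p | disc: -280 mod 19 = 5.
p does not divide disc. Compute Legendre symbol (d/p):
6^((19-1)/2) mod 19 = 1
(d/p) = 1, so p splits: (p) = P*P' with e=1, f=1, g=2.
Therefore p is split.

split


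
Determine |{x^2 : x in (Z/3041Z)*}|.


For prime p, the number of non-zero quadratic residues is (p-1)/2.
= (3041-1)/2
= 1520

1520


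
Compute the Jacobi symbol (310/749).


Compute (310/749) via quadratic reciprocity:
  pull out 2: (2/749) = -1  (since 749 mod 8 = 5)
  reciprocity: (155/749) -> +(749/155)
  reduce: (129/155)
  reciprocity: (129/155) -> +(155/129)
  reduce: (26/129)
  pull out 2: (2/129) = +1  (since 129 mod 8 = 1)
  reciprocity: (13/129) -> +(129/13)
  reduce: (12/13)
  pull out 2: (2/13) = -1  (since 13 mod 8 = 5)
  pull out 2: (2/13) = -1  (since 13 mod 8 = 5)
  reciprocity: (3/13) -> +(13/3)
  reduce: (1/3)
  (1/3) = 1
Product of signs = -1

-1


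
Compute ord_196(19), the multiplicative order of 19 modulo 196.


We want ord_196(19), the smallest k >= 1 with 19^k = 1 mod 196.
n = 196 = 2^2 * 7^2, phi(196) = 84; the order divides phi(n).
Divisors of 84: 1, 2, 3, 4, 6, 7, 12, 14, 21, 28, 42, 84
Repeated squaring mod 196: 19^1 = 19, 19^2 = 165, 19^4 = 177, 19^8 = 165, 19^16 = 177, 19^32 = 165, 19^64 = 177
Test divisors in increasing order:
  k=1: 19^1 = 19 mod 196
  k=2: 19^2 = 165 mod 196
  k=3: 19^3 = 165 * 19 = 195 mod 196
  k=4: 19^4 = 177 mod 196
  k=6: 19^6 = 177 * 165 = 1 mod 196  <- first divisor giving 1
Order = 6

6


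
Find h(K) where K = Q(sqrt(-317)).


K = Q(sqrt(-317)). d mod 4 = 3, so D = disc(K) = 4d = -1268
h(K) equals the number of primitive reduced positive-definite forms (a, b, c) = a*x^2 + b*x*y + c*y^2 with b^2 - 4ac = D,
where reduced means |b| <= a <= c, with b >= 0 whenever |b| = a or a = c, and primitive means gcd(a, b, c) = 1.
Reduced forces 3a^2 <= |D| = 1268, so 1 <= a <= 20; b must have the parity of D, and c = (b^2 - D)/(4a) must be an integer >= a.
Enumerate a = 1..20, b in [-a, a]:
  a=1: (1, 0, 317)  [1]
  a=2: (2, 2, 159)  [1]
  a=3: (3, -2, 106), (3, 2, 106)  [2]
  a=4..5: none
  a=6: (6, -2, 53), (6, 2, 53)  [2]
  a=7..8: none
  a=9: (9, -8, 37), (9, 8, 37)  [2]
  a=10..17: none
  a=18: (18, -10, 19), (18, 10, 19)  [2]
  a=19..20: none
Total reduced forms: 1 + 1 + 2 + 2 + 2 + 2 = 10
h = 10

10


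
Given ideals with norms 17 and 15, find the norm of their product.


N(IJ) = N(I) * N(J)
= 17 * 15
= 255

255


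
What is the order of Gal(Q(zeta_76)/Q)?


|Gal(Q(zeta_76)/Q)| = phi(76)
= 36

36


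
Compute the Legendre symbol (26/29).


p = 29 is prime, so compute (26/29) with the reciprocity algorithm (Jacobi-symbol steps: pull out 2s via (2/n), flip via reciprocity, reduce):
  pull out 2: (2/29) = -1  (since 29 mod 8 = 5)
  reciprocity: (13/29) -> +(29/13)
  reduce: (3/13)
  reciprocity: (3/13) -> +(13/3)
  reduce: (1/3)
  (1/3) = 1
Product of signs = -1
(26/29) = -1

-1


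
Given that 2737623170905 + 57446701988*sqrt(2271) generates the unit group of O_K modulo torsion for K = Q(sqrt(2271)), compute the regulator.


epsilon = 2737623170905 + 57446701988*sqrt(2271)
= 5.4752e+12
R = ln(5.4752e+12)
= 29.3313

29.3313


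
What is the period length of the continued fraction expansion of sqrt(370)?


Run the CF algorithm for sqrt(370).
a_0 = floor(sqrt(370)) = 19; set m_0=0, q_0=1.
Recurrence: m' = q*a - m,  q' = (d - m'^2)/q,  a' = floor((a_0 + m')/q').
  step 1: m=19, q=9, a=4
  step 2: m=17, q=9, a=4
  step 3: m=19, q=1, a=38
a_3 = 2*a_0 = 38, so the period closes here.
sqrt(370) = [19; 4, 4, 38]
Period length = 3

3


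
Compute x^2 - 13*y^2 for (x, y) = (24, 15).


x^2 - d*y^2
= 24^2 - 13*15^2
= 576 - 2925
= -2349

-2349


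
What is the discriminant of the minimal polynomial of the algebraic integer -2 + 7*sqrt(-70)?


The element -2 + 7*sqrt(-70) has minimal polynomial:
x^2 + 4*x + 3434
Discriminant = (4)^2 - 4*(3434)
= 16 - 13736
= -13720

-13720


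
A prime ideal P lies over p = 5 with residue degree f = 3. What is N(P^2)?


N(P^a) = p^(a*f)
= 5^(2*3)
= 5^6
= 15625

15625


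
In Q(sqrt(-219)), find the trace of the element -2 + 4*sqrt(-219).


Tr(a + b*sqrt(d)) = (a + b*sqrt(d)) + (a - b*sqrt(d)) = 2a
= 2 * (-2)
= -4

-4


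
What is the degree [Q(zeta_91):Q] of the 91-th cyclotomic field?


The degree equals Euler's totient phi(91).
91 = 7 * 13
phi(91) = 72

72


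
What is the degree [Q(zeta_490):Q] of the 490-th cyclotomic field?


The degree equals Euler's totient phi(490).
490 = 2 * 5 * 7^2
phi(490) = 168

168


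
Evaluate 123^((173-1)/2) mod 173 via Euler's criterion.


p = 173 is prime and the exponent is (p-1)/2 = 86, so by Euler's criterion 123^86 = (123/173) = +1 or -1 mod 173.
Compute by square-and-multiply:
  86 = 64 + 16 + 4 + 2 (binary 1010110)
  Repeated squaring mod 173: 123^1 = 123, 123^2 = 78, 123^4 = 29, 123^8 = 149, 123^16 = 57, 123^32 = 135, 123^64 = 60
  123^86 = 123^64 * 123^16 * 123^4 * 123^2 = 60 * 57 * 29 * 78 mod 173
    60 * 57 = 3420 = 133 mod 173
    133 * 29 = 3857 = 51 mod 173
    51 * 78 = 3978 = 172 mod 173
  123^86 = 172 mod 173
Result 172 = p - 1 = -1 mod 173: 123 is a quadratic non-residue mod 173. As a residue in [0, p-1] the value is 172.
123^86 mod 173 = 172

172


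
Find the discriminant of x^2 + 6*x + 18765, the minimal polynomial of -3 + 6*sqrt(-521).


The element -3 + 6*sqrt(-521) has minimal polynomial:
x^2 + 6*x + 18765
Discriminant = (6)^2 - 4*(18765)
= 36 - 75060
= -75024

-75024


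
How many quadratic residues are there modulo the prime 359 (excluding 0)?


For prime p, the number of non-zero quadratic residues is (p-1)/2.
= (359-1)/2
= 179

179


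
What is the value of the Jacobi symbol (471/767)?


Compute (471/767) via quadratic reciprocity:
  reciprocity: (471/767) -> -(767/471)
  reduce: (296/471)
  pull out 2: (2/471) = +1  (since 471 mod 8 = 7)
  pull out 2: (2/471) = +1  (since 471 mod 8 = 7)
  pull out 2: (2/471) = +1  (since 471 mod 8 = 7)
  reciprocity: (37/471) -> +(471/37)
  reduce: (27/37)
  reciprocity: (27/37) -> +(37/27)
  reduce: (10/27)
  pull out 2: (2/27) = -1  (since 27 mod 8 = 3)
  reciprocity: (5/27) -> +(27/5)
  reduce: (2/5)
  pull out 2: (2/5) = -1  (since 5 mod 8 = 5)
  (1/5) = 1
Product of signs = -1

-1


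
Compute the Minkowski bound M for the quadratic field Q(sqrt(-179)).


d = -179, d mod 4 = 1, so disc(K) = d = -179; |disc(K)| = 179
Imaginary quadratic field, so n = 2, s = r2 = 1, r1 = 0
M = (n!/n^n) * (4/pi)^s * sqrt(|disc(K)|) = (2!/2^2) * (4/pi)^1 * sqrt(179)
= 0.5 * 1.273240 * 13.379088
= 8.5174

8.5174


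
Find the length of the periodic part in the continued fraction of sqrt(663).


Run the CF algorithm for sqrt(663).
a_0 = floor(sqrt(663)) = 25; set m_0=0, q_0=1.
Recurrence: m' = q*a - m,  q' = (d - m'^2)/q,  a' = floor((a_0 + m')/q').
  step 1: m=25, q=38, a=1
  step 2: m=13, q=13, a=2
  step 3: m=13, q=38, a=1
  step 4: m=25, q=1, a=50
a_4 = 2*a_0 = 50, so the period closes here.
sqrt(663) = [25; 1, 2, 1, 50]
Period length = 4

4


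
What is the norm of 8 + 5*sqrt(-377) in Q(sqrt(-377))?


N(a + b*sqrt(d)) = a^2 - d*b^2
= (8)^2 - (-377)*(5)^2
= 64 + 9425
= 9489

9489


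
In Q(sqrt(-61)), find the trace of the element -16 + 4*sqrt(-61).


Tr(a + b*sqrt(d)) = (a + b*sqrt(d)) + (a - b*sqrt(d)) = 2a
= 2 * (-16)
= -32

-32


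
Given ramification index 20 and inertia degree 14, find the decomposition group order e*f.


|D_P| = e * f
= 20 * 14
= 280

280


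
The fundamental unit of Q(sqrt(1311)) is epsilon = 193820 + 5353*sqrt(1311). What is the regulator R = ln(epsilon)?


epsilon = 193820 + 5353*sqrt(1311)
= 387640.0000
R = ln(387640.0000)
= 12.8678

12.8678


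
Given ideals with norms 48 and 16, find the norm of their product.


N(IJ) = N(I) * N(J)
= 48 * 16
= 768

768


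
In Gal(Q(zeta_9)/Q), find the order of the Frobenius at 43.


The Frobenius at p in Gal(Q(zeta_n)/Q) = (Z/nZ)* is the class of p, so its order is ord_9(43), the smallest k >= 1 with 43^k = 1 mod 9.
n = 9 = 3^2, phi(9) = 6; the order divides phi(n).
Divisors of 6: 1, 2, 3, 6
Repeated squaring mod 9: 43^1 = 7, 43^2 = 4, 43^4 = 7
Test divisors in increasing order:
  k=1: 43^1 = 7 mod 9
  k=2: 43^2 = 4 mod 9
  k=3: 43^3 = 4 * 7 = 1 mod 9  <- first divisor giving 1
Order = 3

3


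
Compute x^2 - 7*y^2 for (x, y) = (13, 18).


x^2 - d*y^2
= 13^2 - 7*18^2
= 169 - 2268
= -2099

-2099


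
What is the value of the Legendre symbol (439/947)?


p = 947 is prime, so compute (439/947) with the reciprocity algorithm (Jacobi-symbol steps: pull out 2s via (2/n), flip via reciprocity, reduce):
  reciprocity: (439/947) -> -(947/439)
  reduce: (69/439)
  reciprocity: (69/439) -> +(439/69)
  reduce: (25/69)
  reciprocity: (25/69) -> +(69/25)
  reduce: (19/25)
  reciprocity: (19/25) -> +(25/19)
  reduce: (6/19)
  pull out 2: (2/19) = -1  (since 19 mod 8 = 3)
  reciprocity: (3/19) -> -(19/3)
  reduce: (1/3)
  (1/3) = 1
Product of signs = -1
(439/947) = -1

-1


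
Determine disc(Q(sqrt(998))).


For K = Q(sqrt(d)) with d squarefree: disc(K) = d if d = 1 mod 4, and disc(K) = 4d if d = 2 or 3 mod 4.
Here d = 998, and d mod 4 = 2.
d = 2 mod 4, not 1 (O_K = Z[sqrt(d)]), so disc(K) = 4d = 4 * (998) = 3992

3992


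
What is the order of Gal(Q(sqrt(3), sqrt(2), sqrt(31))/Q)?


The 3 square roots of distinct primes are multiplicatively independent over Q,
so [K:Q] = 2^3 and Gal(K/Q) is isomorphic to (Z/2Z)^3.
|Gal| = 2^3 = 8

8


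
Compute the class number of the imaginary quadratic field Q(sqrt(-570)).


K = Q(sqrt(-570)). d mod 4 = 2, so D = disc(K) = 4d = -2280
h(K) equals the number of primitive reduced positive-definite forms (a, b, c) = a*x^2 + b*x*y + c*y^2 with b^2 - 4ac = D,
where reduced means |b| <= a <= c, with b >= 0 whenever |b| = a or a = c, and primitive means gcd(a, b, c) = 1.
Reduced forces 3a^2 <= |D| = 2280, so 1 <= a <= 27; b must have the parity of D, and c = (b^2 - D)/(4a) must be an integer >= a.
Enumerate a = 1..27, b in [-a, a]:
  a=1: (1, 0, 570)  [1]
  a=2: (2, 0, 285)  [1]
  a=3: (3, 0, 190)  [1]
  a=4: none
  a=5: (5, 0, 114)  [1]
  a=6: (6, 0, 95)  [1]
  a=7: (7, -4, 82), (7, 4, 82)  [2]
  a=8..9: none
  a=10: (10, 0, 57)  [1]
  a=11..13: none
  a=14: (14, -4, 41), (14, 4, 41)  [2]
  a=15: (15, 0, 38)  [1]
  a=16: none
  a=17: (17, -10, 35), (17, 10, 35)  [2]
  a=18: none
  a=19: (19, 0, 30)  [1]
  a=20: none
  a=21: (21, -18, 31), (21, 18, 31)  [2]
  a=22..27: none
Total reduced forms: 1 + 1 + 1 + 1 + 1 + 2 + 1 + 2 + 1 + 2 + 1 + 2 = 16
h = 16

16


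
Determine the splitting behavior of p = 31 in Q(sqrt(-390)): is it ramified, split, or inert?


K = Q(sqrt(-390)). Since d mod 4 = 2, disc(K) = -1560.
Check p | disc: -1560 mod 31 = 21.
p does not divide disc. Compute Legendre symbol (d/p):
13^((31-1)/2) mod 31 = -1
(d/p) = -1, so p is inert: (p) stays prime with e=1, f=2, g=1.
Therefore p is inert.

inert


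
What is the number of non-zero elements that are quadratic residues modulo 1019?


For prime p, the number of non-zero quadratic residues is (p-1)/2.
= (1019-1)/2
= 509

509


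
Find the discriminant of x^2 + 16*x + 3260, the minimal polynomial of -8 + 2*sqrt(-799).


The element -8 + 2*sqrt(-799) has minimal polynomial:
x^2 + 16*x + 3260
Discriminant = (16)^2 - 4*(3260)
= 256 - 13040
= -12784

-12784


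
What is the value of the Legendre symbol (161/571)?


p = 571 is prime, so compute (161/571) with the reciprocity algorithm (Jacobi-symbol steps: pull out 2s via (2/n), flip via reciprocity, reduce):
  reciprocity: (161/571) -> +(571/161)
  reduce: (88/161)
  pull out 2: (2/161) = +1  (since 161 mod 8 = 1)
  pull out 2: (2/161) = +1  (since 161 mod 8 = 1)
  pull out 2: (2/161) = +1  (since 161 mod 8 = 1)
  reciprocity: (11/161) -> +(161/11)
  reduce: (7/11)
  reciprocity: (7/11) -> -(11/7)
  reduce: (4/7)
  pull out 2: (2/7) = +1  (since 7 mod 8 = 7)
  pull out 2: (2/7) = +1  (since 7 mod 8 = 7)
  (1/7) = 1
Product of signs = -1
(161/571) = -1

-1


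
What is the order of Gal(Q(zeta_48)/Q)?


|Gal(Q(zeta_48)/Q)| = phi(48)
= 16

16


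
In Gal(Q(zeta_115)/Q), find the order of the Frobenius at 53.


The Frobenius at p in Gal(Q(zeta_n)/Q) = (Z/nZ)* is the class of p, so its order is ord_115(53), the smallest k >= 1 with 53^k = 1 mod 115.
n = 115 = 5 * 23, phi(115) = 88; the order divides phi(n).
Divisors of 88: 1, 2, 4, 8, 11, 22, 44, 88
Repeated squaring mod 115: 53^1 = 53, 53^2 = 49, 53^4 = 101, 53^8 = 81, 53^16 = 6, 53^32 = 36, 53^64 = 31
Test divisors in increasing order:
  k=1: 53^1 = 53 mod 115
  k=2: 53^2 = 49 mod 115
  k=4: 53^4 = 101 mod 115
  k=8: 53^8 = 81 mod 115
  k=11: 53^11 = 81 * 49 * 53 = 22 mod 115
  k=22: 53^22 = 6 * 101 * 49 = 24 mod 115
  k=44: 53^44 = 36 * 81 * 101 = 1 mod 115  <- first divisor giving 1
Order = 44

44


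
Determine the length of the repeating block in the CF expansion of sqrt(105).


Run the CF algorithm for sqrt(105).
a_0 = floor(sqrt(105)) = 10; set m_0=0, q_0=1.
Recurrence: m' = q*a - m,  q' = (d - m'^2)/q,  a' = floor((a_0 + m')/q').
  step 1: m=10, q=5, a=4
  step 2: m=10, q=1, a=20
a_2 = 2*a_0 = 20, so the period closes here.
sqrt(105) = [10; 4, 20]
Period length = 2

2


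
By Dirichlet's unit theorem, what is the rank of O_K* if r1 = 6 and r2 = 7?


By Dirichlet's unit theorem:
rank = r1 + r2 - 1
= 6 + 7 - 1
= 12

12


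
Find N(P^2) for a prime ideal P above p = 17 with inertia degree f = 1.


N(P^a) = p^(a*f)
= 17^(2*1)
= 17^2
= 289

289


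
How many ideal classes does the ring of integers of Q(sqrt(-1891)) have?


K = Q(sqrt(-1891)). d mod 4 = 1, so D = disc(K) = d = -1891
h(K) equals the number of primitive reduced positive-definite forms (a, b, c) = a*x^2 + b*x*y + c*y^2 with b^2 - 4ac = D,
where reduced means |b| <= a <= c, with b >= 0 whenever |b| = a or a = c, and primitive means gcd(a, b, c) = 1.
Reduced forces 3a^2 <= |D| = 1891, so 1 <= a <= 25; b must have the parity of D, and c = (b^2 - D)/(4a) must be an integer >= a.
Enumerate a = 1..25, b in [-a, a]:
  a=1: (1, 1, 473)  [1]
  a=2..4: none
  a=5: (5, -3, 95), (5, 3, 95)  [2]
  a=6..10: none
  a=11: (11, -1, 43), (11, 1, 43)  [2]
  a=12..16: none
  a=17: (17, -9, 29), (17, 9, 29)  [2]
  a=18: none
  a=19: (19, -3, 25), (19, 3, 25)  [2]
  a=20..22: none
  a=23: (23, 15, 23)  [1]
  a=24..25: none
Total reduced forms: 1 + 2 + 2 + 2 + 2 + 1 = 10
h = 10

10


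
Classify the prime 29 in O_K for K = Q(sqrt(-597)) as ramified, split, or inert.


K = Q(sqrt(-597)). Since d mod 4 = 3, disc(K) = -2388.
Check p | disc: -2388 mod 29 = 19.
p does not divide disc. Compute Legendre symbol (d/p):
12^((29-1)/2) mod 29 = -1
(d/p) = -1, so p is inert: (p) stays prime with e=1, f=2, g=1.
Therefore p is inert.

inert


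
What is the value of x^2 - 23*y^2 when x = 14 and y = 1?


x^2 - d*y^2
= 14^2 - 23*1^2
= 196 - 23
= 173

173


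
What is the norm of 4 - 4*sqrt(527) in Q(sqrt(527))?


N(a + b*sqrt(d)) = a^2 - d*b^2
= (4)^2 - (527)*(-4)^2
= 16 - 8432
= -8416

-8416


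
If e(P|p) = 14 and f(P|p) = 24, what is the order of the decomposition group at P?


|D_P| = e * f
= 14 * 24
= 336

336


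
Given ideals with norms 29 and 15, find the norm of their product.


N(IJ) = N(I) * N(J)
= 29 * 15
= 435

435


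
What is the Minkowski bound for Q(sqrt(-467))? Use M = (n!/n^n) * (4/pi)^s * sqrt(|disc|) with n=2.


d = -467, d mod 4 = 1, so disc(K) = d = -467; |disc(K)| = 467
Imaginary quadratic field, so n = 2, s = r2 = 1, r1 = 0
M = (n!/n^n) * (4/pi)^s * sqrt(|disc(K)|) = (2!/2^2) * (4/pi)^1 * sqrt(467)
= 0.5 * 1.273240 * 21.610183
= 13.7575

13.7575


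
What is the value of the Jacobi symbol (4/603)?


Compute (4/603) via quadratic reciprocity:
  pull out 2: (2/603) = -1  (since 603 mod 8 = 3)
  pull out 2: (2/603) = -1  (since 603 mod 8 = 3)
  (1/603) = 1
Product of signs = 1

1


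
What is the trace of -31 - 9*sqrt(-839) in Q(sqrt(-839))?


Tr(a + b*sqrt(d)) = (a + b*sqrt(d)) + (a - b*sqrt(d)) = 2a
= 2 * (-31)
= -62

-62


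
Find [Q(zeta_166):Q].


The degree equals Euler's totient phi(166).
166 = 2 * 83
phi(166) = 82

82


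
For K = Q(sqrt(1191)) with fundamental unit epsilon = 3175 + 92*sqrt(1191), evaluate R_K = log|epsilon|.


epsilon = 3175 + 92*sqrt(1191)
= 6349.9998
R = ln(6349.9998)
= 8.7562

8.7562


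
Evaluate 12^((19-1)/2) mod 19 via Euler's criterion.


p = 19 is prime and the exponent is (p-1)/2 = 9, so by Euler's criterion 12^9 = (12/19) = +1 or -1 mod 19.
Compute by square-and-multiply:
  9 = 8 + 1 (binary 1001)
  Repeated squaring mod 19: 12^1 = 12, 12^2 = 11, 12^4 = 7, 12^8 = 11
  12^9 = 12^8 * 12^1 = 11 * 12 mod 19
    11 * 12 = 132 = 18 mod 19
  12^9 = 18 mod 19
Result 18 = p - 1 = -1 mod 19: 12 is a quadratic non-residue mod 19. As a residue in [0, p-1] the value is 18.
12^9 mod 19 = 18

18


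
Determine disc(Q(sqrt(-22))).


For K = Q(sqrt(d)) with d squarefree: disc(K) = d if d = 1 mod 4, and disc(K) = 4d if d = 2 or 3 mod 4.
Here d = -22, and d mod 4 = 2.
d = 2 mod 4, not 1 (O_K = Z[sqrt(d)]), so disc(K) = 4d = 4 * (-22) = -88

-88


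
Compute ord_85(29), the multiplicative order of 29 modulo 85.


We want ord_85(29), the smallest k >= 1 with 29^k = 1 mod 85.
n = 85 = 5 * 17, phi(85) = 64; the order divides phi(n).
Divisors of 64: 1, 2, 4, 8, 16, 32, 64
Repeated squaring mod 85: 29^1 = 29, 29^2 = 76, 29^4 = 81, 29^8 = 16, 29^16 = 1, 29^32 = 1, 29^64 = 1
Test divisors in increasing order:
  k=1: 29^1 = 29 mod 85
  k=2: 29^2 = 76 mod 85
  k=4: 29^4 = 81 mod 85
  k=8: 29^8 = 16 mod 85
  k=16: 29^16 = 1 mod 85  <- first divisor giving 1
Order = 16

16


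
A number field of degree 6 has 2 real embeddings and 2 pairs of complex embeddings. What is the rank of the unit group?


By Dirichlet's unit theorem:
rank = r1 + r2 - 1
= 2 + 2 - 1
= 3

3


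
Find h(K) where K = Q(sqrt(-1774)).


K = Q(sqrt(-1774)). d mod 4 = 2, so D = disc(K) = 4d = -7096
h(K) equals the number of primitive reduced positive-definite forms (a, b, c) = a*x^2 + b*x*y + c*y^2 with b^2 - 4ac = D,
where reduced means |b| <= a <= c, with b >= 0 whenever |b| = a or a = c, and primitive means gcd(a, b, c) = 1.
Reduced forces 3a^2 <= |D| = 7096, so 1 <= a <= 48; b must have the parity of D, and c = (b^2 - D)/(4a) must be an integer >= a.
Enumerate a = 1..48, b in [-a, a]:
  a=1: (1, 0, 1774)  [1]
  a=2: (2, 0, 887)  [1]
  a=3..4: none
  a=5: (5, -2, 355), (5, 2, 355)  [2]
  a=6: none
  a=7: (7, -4, 254), (7, 4, 254)  [2]
  a=8..9: none
  a=10: (10, -8, 179), (10, 8, 179)  [2]
  a=11..13: none
  a=14: (14, -4, 127), (14, 4, 127)  [2]
  a=15..24: none
  a=25: (25, -2, 71), (25, 2, 71)  [2]
  a=26..28: none
  a=29: (29, -26, 67), (29, 26, 67)  [2]
  a=30..34: none
  a=35: (35, -32, 58), (35, -18, 53), (35, 18, 53), (35, 32, 58)  [4]
  a=36..46: none
  a=47: (47, -46, 49), (47, 46, 49)  [2]
  a=48: none
Total reduced forms: 1 + 1 + 2 + 2 + 2 + 2 + 2 + 2 + 4 + 2 = 20
h = 20

20


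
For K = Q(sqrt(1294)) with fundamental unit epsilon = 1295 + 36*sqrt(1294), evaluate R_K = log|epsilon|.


epsilon = 1295 + 36*sqrt(1294)
= 2589.9996
R = ln(2589.9996)
= 7.8594

7.8594


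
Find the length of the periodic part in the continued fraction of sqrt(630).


Run the CF algorithm for sqrt(630).
a_0 = floor(sqrt(630)) = 25; set m_0=0, q_0=1.
Recurrence: m' = q*a - m,  q' = (d - m'^2)/q,  a' = floor((a_0 + m')/q').
  step 1: m=25, q=5, a=10
  step 2: m=25, q=1, a=50
a_2 = 2*a_0 = 50, so the period closes here.
sqrt(630) = [25; 10, 50]
Period length = 2

2


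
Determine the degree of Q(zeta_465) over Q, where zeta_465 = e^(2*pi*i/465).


The degree equals Euler's totient phi(465).
465 = 3 * 5 * 31
phi(465) = 240

240


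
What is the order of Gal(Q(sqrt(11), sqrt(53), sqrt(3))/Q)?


The 3 square roots of distinct primes are multiplicatively independent over Q,
so [K:Q] = 2^3 and Gal(K/Q) is isomorphic to (Z/2Z)^3.
|Gal| = 2^3 = 8

8


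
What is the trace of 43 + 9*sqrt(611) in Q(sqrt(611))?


Tr(a + b*sqrt(d)) = (a + b*sqrt(d)) + (a - b*sqrt(d)) = 2a
= 2 * (43)
= 86

86


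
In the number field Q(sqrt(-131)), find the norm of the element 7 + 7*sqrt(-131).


N(a + b*sqrt(d)) = a^2 - d*b^2
= (7)^2 - (-131)*(7)^2
= 49 + 6419
= 6468

6468


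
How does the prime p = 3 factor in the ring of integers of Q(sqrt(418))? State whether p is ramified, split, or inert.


K = Q(sqrt(418)). Since d mod 4 = 2, disc(K) = 1672.
Check p | disc: 1672 mod 3 = 1.
p does not divide disc. Compute Legendre symbol (d/p):
1^((3-1)/2) mod 3 = 1
(d/p) = 1, so p splits: (p) = P*P' with e=1, f=1, g=2.
Therefore p is split.

split


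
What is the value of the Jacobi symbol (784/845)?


Compute (784/845) via quadratic reciprocity:
  pull out 2: (2/845) = -1  (since 845 mod 8 = 5)
  pull out 2: (2/845) = -1  (since 845 mod 8 = 5)
  pull out 2: (2/845) = -1  (since 845 mod 8 = 5)
  pull out 2: (2/845) = -1  (since 845 mod 8 = 5)
  reciprocity: (49/845) -> +(845/49)
  reduce: (12/49)
  pull out 2: (2/49) = +1  (since 49 mod 8 = 1)
  pull out 2: (2/49) = +1  (since 49 mod 8 = 1)
  reciprocity: (3/49) -> +(49/3)
  reduce: (1/3)
  (1/3) = 1
Product of signs = 1

1


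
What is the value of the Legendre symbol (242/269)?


p = 269 is prime, so compute (242/269) with the reciprocity algorithm (Jacobi-symbol steps: pull out 2s via (2/n), flip via reciprocity, reduce):
  pull out 2: (2/269) = -1  (since 269 mod 8 = 5)
  reciprocity: (121/269) -> +(269/121)
  reduce: (27/121)
  reciprocity: (27/121) -> +(121/27)
  reduce: (13/27)
  reciprocity: (13/27) -> +(27/13)
  reduce: (1/13)
  (1/13) = 1
Product of signs = -1
(242/269) = -1

-1


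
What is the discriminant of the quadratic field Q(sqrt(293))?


For K = Q(sqrt(d)) with d squarefree: disc(K) = d if d = 1 mod 4, and disc(K) = 4d if d = 2 or 3 mod 4.
Here d = 293, and d mod 4 = 1.
d = 1 mod 4 (O_K = Z[(1+sqrt(d))/2]), so disc(K) = d = 293

293


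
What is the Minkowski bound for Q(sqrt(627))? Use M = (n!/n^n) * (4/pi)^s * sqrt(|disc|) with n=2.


d = 627, d mod 4 = 3, so disc(K) = 4d = 2508; |disc(K)| = 2508
Real quadratic field, so n = 2, s = r2 = 0, r1 = 2
M = (n!/n^n) * (4/pi)^s * sqrt(|disc(K)|) = (2!/2^2) * (4/pi)^0 * sqrt(2508)
= 0.5 * 1.000000 * 50.079936
= 25.0400

25.0400


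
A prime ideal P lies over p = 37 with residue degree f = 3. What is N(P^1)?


N(P^a) = p^(a*f)
= 37^(1*3)
= 37^3
= 50653

50653


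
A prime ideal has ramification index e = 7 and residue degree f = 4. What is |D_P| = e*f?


|D_P| = e * f
= 7 * 4
= 28

28


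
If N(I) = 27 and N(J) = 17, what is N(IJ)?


N(IJ) = N(I) * N(J)
= 27 * 17
= 459

459


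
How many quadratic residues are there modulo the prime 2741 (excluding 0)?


For prime p, the number of non-zero quadratic residues is (p-1)/2.
= (2741-1)/2
= 1370

1370


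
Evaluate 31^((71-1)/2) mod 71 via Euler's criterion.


p = 71 is prime and the exponent is (p-1)/2 = 35, so by Euler's criterion 31^35 = (31/71) = +1 or -1 mod 71.
Compute by square-and-multiply:
  35 = 32 + 2 + 1 (binary 100011)
  Repeated squaring mod 71: 31^1 = 31, 31^2 = 38, 31^4 = 24, 31^8 = 8, 31^16 = 64, 31^32 = 49
  31^35 = 31^32 * 31^2 * 31^1 = 49 * 38 * 31 mod 71
    49 * 38 = 1862 = 16 mod 71
    16 * 31 = 496 = 70 mod 71
  31^35 = 70 mod 71
Result 70 = p - 1 = -1 mod 71: 31 is a quadratic non-residue mod 71. As a residue in [0, p-1] the value is 70.
31^35 mod 71 = 70

70


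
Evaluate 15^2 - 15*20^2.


x^2 - d*y^2
= 15^2 - 15*20^2
= 225 - 6000
= -5775

-5775


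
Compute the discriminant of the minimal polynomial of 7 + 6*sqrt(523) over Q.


The element 7 + 6*sqrt(523) has minimal polynomial:
x^2 - 14*x - 18779
Discriminant = (-14)^2 - 4*(-18779)
= 196 + 75116
= 75312

75312


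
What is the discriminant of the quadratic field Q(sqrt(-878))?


For K = Q(sqrt(d)) with d squarefree: disc(K) = d if d = 1 mod 4, and disc(K) = 4d if d = 2 or 3 mod 4.
Here d = -878, and d mod 4 = 2.
d = 2 mod 4, not 1 (O_K = Z[sqrt(d)]), so disc(K) = 4d = 4 * (-878) = -3512

-3512


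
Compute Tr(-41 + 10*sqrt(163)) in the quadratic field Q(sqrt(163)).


Tr(a + b*sqrt(d)) = (a + b*sqrt(d)) + (a - b*sqrt(d)) = 2a
= 2 * (-41)
= -82

-82


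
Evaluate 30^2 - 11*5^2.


x^2 - d*y^2
= 30^2 - 11*5^2
= 900 - 275
= 625

625


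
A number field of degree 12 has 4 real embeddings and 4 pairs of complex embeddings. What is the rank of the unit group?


By Dirichlet's unit theorem:
rank = r1 + r2 - 1
= 4 + 4 - 1
= 7

7


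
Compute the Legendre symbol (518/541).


p = 541 is prime, so compute (518/541) with the reciprocity algorithm (Jacobi-symbol steps: pull out 2s via (2/n), flip via reciprocity, reduce):
  pull out 2: (2/541) = -1  (since 541 mod 8 = 5)
  reciprocity: (259/541) -> +(541/259)
  reduce: (23/259)
  reciprocity: (23/259) -> -(259/23)
  reduce: (6/23)
  pull out 2: (2/23) = +1  (since 23 mod 8 = 7)
  reciprocity: (3/23) -> -(23/3)
  reduce: (2/3)
  pull out 2: (2/3) = -1  (since 3 mod 8 = 3)
  (1/3) = 1
Product of signs = 1
(518/541) = 1

1


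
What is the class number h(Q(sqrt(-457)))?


K = Q(sqrt(-457)). d mod 4 = 3, so D = disc(K) = 4d = -1828
h(K) equals the number of primitive reduced positive-definite forms (a, b, c) = a*x^2 + b*x*y + c*y^2 with b^2 - 4ac = D,
where reduced means |b| <= a <= c, with b >= 0 whenever |b| = a or a = c, and primitive means gcd(a, b, c) = 1.
Reduced forces 3a^2 <= |D| = 1828, so 1 <= a <= 24; b must have the parity of D, and c = (b^2 - D)/(4a) must be an integer >= a.
Enumerate a = 1..24, b in [-a, a]:
  a=1: (1, 0, 457)  [1]
  a=2: (2, 2, 229)  [1]
  a=3..10: none
  a=11: (11, -8, 43), (11, 8, 43)  [2]
  a=12..16: none
  a=17: (17, -12, 29), (17, 12, 29)  [2]
  a=18..21: none
  a=22: (22, -14, 23), (22, 14, 23)  [2]
  a=23..24: none
Total reduced forms: 1 + 1 + 2 + 2 + 2 = 8
h = 8

8


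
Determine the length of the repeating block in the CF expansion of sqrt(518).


Run the CF algorithm for sqrt(518).
a_0 = floor(sqrt(518)) = 22; set m_0=0, q_0=1.
Recurrence: m' = q*a - m,  q' = (d - m'^2)/q,  a' = floor((a_0 + m')/q').
  step 1: m=22, q=34, a=1
  step 2: m=12, q=11, a=3
  step 3: m=21, q=7, a=6
  step 4: m=21, q=11, a=3
  step 5: m=12, q=34, a=1
  step 6: m=22, q=1, a=44
a_6 = 2*a_0 = 44, so the period closes here.
sqrt(518) = [22; 1, 3, 6, 3, 1, 44]
Period length = 6

6


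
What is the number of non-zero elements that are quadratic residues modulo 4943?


For prime p, the number of non-zero quadratic residues is (p-1)/2.
= (4943-1)/2
= 2471

2471


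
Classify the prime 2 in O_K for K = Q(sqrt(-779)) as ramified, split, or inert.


K = Q(sqrt(-779)). Since d mod 4 = 1, disc(K) = -779.
Check p | disc: -779 mod 2 = 1.
p=2 does not divide disc (d is 1 mod 4). 2 splits iff d = 1 mod 8.
d mod 8 = 5, so (d/2) = -1.
(d/p) = -1, so p is inert: (p) stays prime with e=1, f=2, g=1.
Therefore p is inert.

inert


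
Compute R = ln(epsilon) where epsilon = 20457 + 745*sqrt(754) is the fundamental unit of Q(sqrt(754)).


epsilon = 20457 + 745*sqrt(754)
= 40914.0000
R = ln(40914.0000)
= 10.6192

10.6192


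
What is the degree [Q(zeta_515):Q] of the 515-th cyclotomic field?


The degree equals Euler's totient phi(515).
515 = 5 * 103
phi(515) = 408

408


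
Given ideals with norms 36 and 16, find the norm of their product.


N(IJ) = N(I) * N(J)
= 36 * 16
= 576

576


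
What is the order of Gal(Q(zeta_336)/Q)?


|Gal(Q(zeta_336)/Q)| = phi(336)
= 96

96


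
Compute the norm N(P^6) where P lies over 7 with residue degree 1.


N(P^a) = p^(a*f)
= 7^(6*1)
= 7^6
= 117649

117649


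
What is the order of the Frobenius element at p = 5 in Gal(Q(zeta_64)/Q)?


The Frobenius at p in Gal(Q(zeta_n)/Q) = (Z/nZ)* is the class of p, so its order is ord_64(5), the smallest k >= 1 with 5^k = 1 mod 64.
n = 64 = 2^6, phi(64) = 32; the order divides phi(n).
Divisors of 32: 1, 2, 4, 8, 16, 32
Repeated squaring mod 64: 5^1 = 5, 5^2 = 25, 5^4 = 49, 5^8 = 33, 5^16 = 1, 5^32 = 1
Test divisors in increasing order:
  k=1: 5^1 = 5 mod 64
  k=2: 5^2 = 25 mod 64
  k=4: 5^4 = 49 mod 64
  k=8: 5^8 = 33 mod 64
  k=16: 5^16 = 1 mod 64  <- first divisor giving 1
Order = 16

16


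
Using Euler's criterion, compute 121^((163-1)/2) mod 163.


p = 163 is prime and the exponent is (p-1)/2 = 81, so by Euler's criterion 121^81 = (121/163) = +1 or -1 mod 163.
Compute by square-and-multiply:
  81 = 64 + 16 + 1 (binary 1010001)
  Repeated squaring mod 163: 121^1 = 121, 121^2 = 134, 121^4 = 26, 121^8 = 24, 121^16 = 87, 121^32 = 71, 121^64 = 151
  121^81 = 121^64 * 121^16 * 121^1 = 151 * 87 * 121 mod 163
    151 * 87 = 13137 = 97 mod 163
    97 * 121 = 11737 = 1 mod 163
  121^81 = 1 mod 163
Result 1: 121 is a quadratic residue mod 163.
121^81 mod 163 = 1

1


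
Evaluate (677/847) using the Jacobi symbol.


Compute (677/847) via quadratic reciprocity:
  reciprocity: (677/847) -> +(847/677)
  reduce: (170/677)
  pull out 2: (2/677) = -1  (since 677 mod 8 = 5)
  reciprocity: (85/677) -> +(677/85)
  reduce: (82/85)
  pull out 2: (2/85) = -1  (since 85 mod 8 = 5)
  reciprocity: (41/85) -> +(85/41)
  reduce: (3/41)
  reciprocity: (3/41) -> +(41/3)
  reduce: (2/3)
  pull out 2: (2/3) = -1  (since 3 mod 8 = 3)
  (1/3) = 1
Product of signs = -1

-1


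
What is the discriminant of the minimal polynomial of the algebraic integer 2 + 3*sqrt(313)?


The element 2 + 3*sqrt(313) has minimal polynomial:
x^2 - 4*x - 2813
Discriminant = (-4)^2 - 4*(-2813)
= 16 + 11252
= 11268

11268


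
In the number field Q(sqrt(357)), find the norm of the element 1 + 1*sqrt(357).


N(a + b*sqrt(d)) = a^2 - d*b^2
= (1)^2 - (357)*(1)^2
= 1 - 357
= -356

-356


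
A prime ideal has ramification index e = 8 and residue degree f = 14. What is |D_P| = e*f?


|D_P| = e * f
= 8 * 14
= 112

112


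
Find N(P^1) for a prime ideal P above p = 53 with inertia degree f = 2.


N(P^a) = p^(a*f)
= 53^(1*2)
= 53^2
= 2809

2809


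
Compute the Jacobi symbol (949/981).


Compute (949/981) via quadratic reciprocity:
  reciprocity: (949/981) -> +(981/949)
  reduce: (32/949)
  pull out 2: (2/949) = -1  (since 949 mod 8 = 5)
  pull out 2: (2/949) = -1  (since 949 mod 8 = 5)
  pull out 2: (2/949) = -1  (since 949 mod 8 = 5)
  pull out 2: (2/949) = -1  (since 949 mod 8 = 5)
  pull out 2: (2/949) = -1  (since 949 mod 8 = 5)
  (1/949) = 1
Product of signs = -1

-1


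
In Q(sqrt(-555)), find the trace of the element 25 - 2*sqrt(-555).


Tr(a + b*sqrt(d)) = (a + b*sqrt(d)) + (a - b*sqrt(d)) = 2a
= 2 * (25)
= 50

50


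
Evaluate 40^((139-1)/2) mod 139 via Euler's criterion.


p = 139 is prime and the exponent is (p-1)/2 = 69, so by Euler's criterion 40^69 = (40/139) = +1 or -1 mod 139.
Compute by square-and-multiply:
  69 = 64 + 4 + 1 (binary 1000101)
  Repeated squaring mod 139: 40^1 = 40, 40^2 = 71, 40^4 = 37, 40^8 = 118, 40^16 = 24, 40^32 = 20, 40^64 = 122
  40^69 = 40^64 * 40^4 * 40^1 = 122 * 37 * 40 mod 139
    122 * 37 = 4514 = 66 mod 139
    66 * 40 = 2640 = 138 mod 139
  40^69 = 138 mod 139
Result 138 = p - 1 = -1 mod 139: 40 is a quadratic non-residue mod 139. As a residue in [0, p-1] the value is 138.
40^69 mod 139 = 138

138


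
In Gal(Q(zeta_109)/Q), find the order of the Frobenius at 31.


The Frobenius at p in Gal(Q(zeta_n)/Q) = (Z/nZ)* is the class of p, so its order is ord_109(31), the smallest k >= 1 with 31^k = 1 mod 109.
n = 109 = 109, phi(109) = 108; the order divides phi(n).
Divisors of 108: 1, 2, 3, 4, 6, 9, 12, 18, 27, 36, 54, 108
Repeated squaring mod 109: 31^1 = 31, 31^2 = 89, 31^4 = 73, 31^8 = 97, 31^16 = 35, 31^32 = 26, 31^64 = 22
Test divisors in increasing order:
  k=1: 31^1 = 31 mod 109
  k=2: 31^2 = 89 mod 109
  k=3: 31^3 = 89 * 31 = 34 mod 109
  k=4: 31^4 = 73 mod 109
  k=6: 31^6 = 73 * 89 = 66 mod 109
  k=9: 31^9 = 97 * 31 = 64 mod 109
  k=12: 31^12 = 97 * 73 = 105 mod 109
  k=18: 31^18 = 35 * 89 = 63 mod 109
  k=27: 31^27 = 35 * 97 * 89 * 31 = 108 mod 109
  k=36: 31^36 = 26 * 73 = 45 mod 109
  k=54: 31^54 = 26 * 35 * 73 * 89 = 1 mod 109  <- first divisor giving 1
Order = 54

54


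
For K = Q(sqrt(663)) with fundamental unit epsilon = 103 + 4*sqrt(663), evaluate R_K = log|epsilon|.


epsilon = 103 + 4*sqrt(663)
= 205.9951
R = ln(205.9951)
= 5.3279

5.3279


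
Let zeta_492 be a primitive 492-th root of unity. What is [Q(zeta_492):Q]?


The degree equals Euler's totient phi(492).
492 = 2^2 * 3 * 41
phi(492) = 160

160


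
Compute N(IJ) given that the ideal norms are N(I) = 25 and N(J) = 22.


N(IJ) = N(I) * N(J)
= 25 * 22
= 550

550


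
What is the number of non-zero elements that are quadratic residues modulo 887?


For prime p, the number of non-zero quadratic residues is (p-1)/2.
= (887-1)/2
= 443

443


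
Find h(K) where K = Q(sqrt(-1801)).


K = Q(sqrt(-1801)). d mod 4 = 3, so D = disc(K) = 4d = -7204
h(K) equals the number of primitive reduced positive-definite forms (a, b, c) = a*x^2 + b*x*y + c*y^2 with b^2 - 4ac = D,
where reduced means |b| <= a <= c, with b >= 0 whenever |b| = a or a = c, and primitive means gcd(a, b, c) = 1.
Reduced forces 3a^2 <= |D| = 7204, so 1 <= a <= 49; b must have the parity of D, and c = (b^2 - D)/(4a) must be an integer >= a.
Enumerate a = 1..49, b in [-a, a]:
  a=1: (1, 0, 1801)  [1]
  a=2: (2, 2, 901)  [1]
  a=3..4: none
  a=5: (5, -4, 361), (5, 4, 361)  [2]
  a=6..9: none
  a=10: (10, -6, 181), (10, 6, 181)  [2]
  a=11: (11, -10, 166), (11, 10, 166)  [2]
  a=12..16: none
  a=17: (17, -2, 106), (17, 2, 106)  [2]
  a=18: none
  a=19: (19, -4, 95), (19, 4, 95)  [2]
  a=20..21: none
  a=22: (22, -10, 83), (22, 10, 83)  [2]
  a=23: (23, -8, 79), (23, 8, 79)  [2]
  a=24: none
  a=25: (25, -14, 74), (25, 14, 74)  [2]
  a=26..30: none
  a=31: (31, -22, 62), (31, 22, 62)  [2]
  a=32..33: none
  a=34: (34, -2, 53), (34, 2, 53)  [2]
  a=35..36: none
  a=37: (37, -14, 50), (37, 14, 50)  [2]
  a=38: (38, -34, 55), (38, 34, 55)  [2]
  a=39..45: none
  a=46: (46, -38, 47), (46, 38, 47)  [2]
  a=47..49: none
Total reduced forms: 1 + 1 + 2 + 2 + 2 + 2 + 2 + 2 + 2 + 2 + 2 + 2 + 2 + 2 + 2 = 28
h = 28

28


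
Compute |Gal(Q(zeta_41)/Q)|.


|Gal(Q(zeta_41)/Q)| = phi(41)
= 40

40


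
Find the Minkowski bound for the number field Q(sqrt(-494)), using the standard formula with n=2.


d = -494, d mod 4 = 2, so disc(K) = 4d = -1976; |disc(K)| = 1976
Imaginary quadratic field, so n = 2, s = r2 = 1, r1 = 0
M = (n!/n^n) * (4/pi)^s * sqrt(|disc(K)|) = (2!/2^2) * (4/pi)^1 * sqrt(1976)
= 0.5 * 1.273240 * 44.452222
= 28.2992

28.2992


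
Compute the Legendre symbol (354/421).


p = 421 is prime, so compute (354/421) with the reciprocity algorithm (Jacobi-symbol steps: pull out 2s via (2/n), flip via reciprocity, reduce):
  pull out 2: (2/421) = -1  (since 421 mod 8 = 5)
  reciprocity: (177/421) -> +(421/177)
  reduce: (67/177)
  reciprocity: (67/177) -> +(177/67)
  reduce: (43/67)
  reciprocity: (43/67) -> -(67/43)
  reduce: (24/43)
  pull out 2: (2/43) = -1  (since 43 mod 8 = 3)
  pull out 2: (2/43) = -1  (since 43 mod 8 = 3)
  pull out 2: (2/43) = -1  (since 43 mod 8 = 3)
  reciprocity: (3/43) -> -(43/3)
  reduce: (1/3)
  (1/3) = 1
Product of signs = 1
(354/421) = 1

1


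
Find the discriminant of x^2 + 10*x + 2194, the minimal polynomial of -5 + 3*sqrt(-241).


The element -5 + 3*sqrt(-241) has minimal polynomial:
x^2 + 10*x + 2194
Discriminant = (10)^2 - 4*(2194)
= 100 - 8776
= -8676

-8676


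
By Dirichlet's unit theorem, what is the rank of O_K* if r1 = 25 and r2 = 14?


By Dirichlet's unit theorem:
rank = r1 + r2 - 1
= 25 + 14 - 1
= 38

38


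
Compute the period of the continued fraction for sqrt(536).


Run the CF algorithm for sqrt(536).
a_0 = floor(sqrt(536)) = 23; set m_0=0, q_0=1.
Recurrence: m' = q*a - m,  q' = (d - m'^2)/q,  a' = floor((a_0 + m')/q').
  step 1: m=23, q=7, a=6
  step 2: m=19, q=25, a=1
  step 3: m=6, q=20, a=1
  step 4: m=14, q=17, a=2
  step 5: m=20, q=8, a=5
  step 6: m=20, q=17, a=2
  step 7: m=14, q=20, a=1
  step 8: m=6, q=25, a=1
  step 9: m=19, q=7, a=6
  step 10: m=23, q=1, a=46
a_10 = 2*a_0 = 46, so the period closes here.
sqrt(536) = [23; 6, 1, 1, 2, 5, 2, 1, 1, 6, 46]
Period length = 10

10


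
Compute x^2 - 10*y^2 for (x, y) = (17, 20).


x^2 - d*y^2
= 17^2 - 10*20^2
= 289 - 4000
= -3711

-3711


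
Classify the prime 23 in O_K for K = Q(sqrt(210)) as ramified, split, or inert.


K = Q(sqrt(210)). Since d mod 4 = 2, disc(K) = 840.
Check p | disc: 840 mod 23 = 12.
p does not divide disc. Compute Legendre symbol (d/p):
3^((23-1)/2) mod 23 = 1
(d/p) = 1, so p splits: (p) = P*P' with e=1, f=1, g=2.
Therefore p is split.

split


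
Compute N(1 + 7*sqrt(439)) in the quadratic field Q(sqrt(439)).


N(a + b*sqrt(d)) = a^2 - d*b^2
= (1)^2 - (439)*(7)^2
= 1 - 21511
= -21510

-21510


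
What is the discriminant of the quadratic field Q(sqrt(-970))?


For K = Q(sqrt(d)) with d squarefree: disc(K) = d if d = 1 mod 4, and disc(K) = 4d if d = 2 or 3 mod 4.
Here d = -970, and d mod 4 = 2.
d = 2 mod 4, not 1 (O_K = Z[sqrt(d)]), so disc(K) = 4d = 4 * (-970) = -3880

-3880


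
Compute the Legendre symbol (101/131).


p = 131 is prime, so compute (101/131) with the reciprocity algorithm (Jacobi-symbol steps: pull out 2s via (2/n), flip via reciprocity, reduce):
  reciprocity: (101/131) -> +(131/101)
  reduce: (30/101)
  pull out 2: (2/101) = -1  (since 101 mod 8 = 5)
  reciprocity: (15/101) -> +(101/15)
  reduce: (11/15)
  reciprocity: (11/15) -> -(15/11)
  reduce: (4/11)
  pull out 2: (2/11) = -1  (since 11 mod 8 = 3)
  pull out 2: (2/11) = -1  (since 11 mod 8 = 3)
  (1/11) = 1
Product of signs = 1
(101/131) = 1

1


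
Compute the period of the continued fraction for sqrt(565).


Run the CF algorithm for sqrt(565).
a_0 = floor(sqrt(565)) = 23; set m_0=0, q_0=1.
Recurrence: m' = q*a - m,  q' = (d - m'^2)/q,  a' = floor((a_0 + m')/q').
  step 1: m=23, q=36, a=1
  step 2: m=13, q=11, a=3
  step 3: m=20, q=15, a=2
  step 4: m=10, q=31, a=1
  step 5: m=21, q=4, a=11
  step 6: m=23, q=9, a=5
  step 7: m=22, q=9, a=5
  step 8: m=23, q=4, a=11
  step 9: m=21, q=31, a=1
  step 10: m=10, q=15, a=2
  step 11: m=20, q=11, a=3
  step 12: m=13, q=36, a=1
  step 13: m=23, q=1, a=46
a_13 = 2*a_0 = 46, so the period closes here.
sqrt(565) = [23; 1, 3, 2, 1, 11, 5, 5, 11, 1, 2, 3, 1, 46]
Period length = 13

13


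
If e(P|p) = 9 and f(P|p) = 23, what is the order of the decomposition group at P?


|D_P| = e * f
= 9 * 23
= 207

207


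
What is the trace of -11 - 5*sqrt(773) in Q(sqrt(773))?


Tr(a + b*sqrt(d)) = (a + b*sqrt(d)) + (a - b*sqrt(d)) = 2a
= 2 * (-11)
= -22

-22


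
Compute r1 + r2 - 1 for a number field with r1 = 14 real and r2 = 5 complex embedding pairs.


By Dirichlet's unit theorem:
rank = r1 + r2 - 1
= 14 + 5 - 1
= 18

18


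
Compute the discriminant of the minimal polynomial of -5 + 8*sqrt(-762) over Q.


The element -5 + 8*sqrt(-762) has minimal polynomial:
x^2 + 10*x + 48793
Discriminant = (10)^2 - 4*(48793)
= 100 - 195172
= -195072

-195072
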